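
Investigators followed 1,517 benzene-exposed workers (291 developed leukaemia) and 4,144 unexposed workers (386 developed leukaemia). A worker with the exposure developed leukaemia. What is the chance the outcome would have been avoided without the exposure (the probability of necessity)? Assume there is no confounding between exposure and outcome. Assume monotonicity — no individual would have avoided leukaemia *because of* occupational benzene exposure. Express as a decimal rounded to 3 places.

p₁ = P(outcome | exposed) = 291/1517 = 0.19183
p₀ = P(outcome | unexposed) = 386/4144 = 0.093147
Under exogeneity and monotonicity, PN = (p₁ − p₀) / p₁.
PN = (0.19183 − 0.093147) / 0.19183 = 0.098679 / 0.19183 ≈ 0.5144

PN ≈ 0.514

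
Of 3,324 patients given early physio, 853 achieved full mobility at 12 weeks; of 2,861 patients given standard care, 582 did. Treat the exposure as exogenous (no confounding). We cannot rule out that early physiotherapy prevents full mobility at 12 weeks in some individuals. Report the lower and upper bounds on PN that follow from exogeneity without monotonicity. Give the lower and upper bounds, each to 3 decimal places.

0.207 ≤ PN ≤ 1.000

p₁ = P(outcome | exposed) = 853/3324 = 0.25662
p₀ = P(outcome | unexposed) = 582/2861 = 0.20343
Under exogeneity alone the bounds on PN are max{0,(p₁−p₀)/p₁} ≤ PN ≤ min{1,(1−p₀)/p₁}.
  lower = (p₁ − p₀)/p₁ = 0.053193 / 0.25662 ≈ 0.2073
  upper = min{1, (1 − p₀)/p₁} = 0.79657 / 0.25662 ≈ 3.1041 → capped at 1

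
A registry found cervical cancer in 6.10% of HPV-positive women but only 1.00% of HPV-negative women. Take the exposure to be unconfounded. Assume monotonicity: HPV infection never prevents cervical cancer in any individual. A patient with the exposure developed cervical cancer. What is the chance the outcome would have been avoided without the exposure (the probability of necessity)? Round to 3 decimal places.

p₁ = 0.061, p₀ = 0.01.
Under exogeneity and monotonicity, PN = (p₁ − p₀) / p₁.
PN = (0.061 − 0.01) / 0.061 = 0.051 / 0.061 ≈ 0.8361

PN ≈ 0.836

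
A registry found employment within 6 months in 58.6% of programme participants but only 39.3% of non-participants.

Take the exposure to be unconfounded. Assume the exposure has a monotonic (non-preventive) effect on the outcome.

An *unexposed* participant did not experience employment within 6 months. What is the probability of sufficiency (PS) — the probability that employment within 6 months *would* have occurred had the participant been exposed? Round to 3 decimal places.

p₁ = 0.586, p₀ = 0.393.
Under exogeneity and monotonicity, PS = (p₁ − p₀) / (1 − p₀).
PS = (0.586 − 0.393) / (1 − 0.393) = 0.193 / 0.607 ≈ 0.3180

PS ≈ 0.318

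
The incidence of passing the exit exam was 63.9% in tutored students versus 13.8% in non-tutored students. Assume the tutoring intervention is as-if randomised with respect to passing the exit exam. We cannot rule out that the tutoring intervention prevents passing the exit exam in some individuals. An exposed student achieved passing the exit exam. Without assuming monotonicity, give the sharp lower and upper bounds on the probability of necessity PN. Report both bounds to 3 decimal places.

p₁ = 0.639, p₀ = 0.138.
Under exogeneity alone the bounds on PN are max{0,(p₁−p₀)/p₁} ≤ PN ≤ min{1,(1−p₀)/p₁}.
  lower = (p₁ − p₀)/p₁ = 0.501 / 0.639 ≈ 0.7840
  upper = min{1, (1 − p₀)/p₁} = 0.862 / 0.639 ≈ 1.3490 → capped at 1

0.784 ≤ PN ≤ 1.000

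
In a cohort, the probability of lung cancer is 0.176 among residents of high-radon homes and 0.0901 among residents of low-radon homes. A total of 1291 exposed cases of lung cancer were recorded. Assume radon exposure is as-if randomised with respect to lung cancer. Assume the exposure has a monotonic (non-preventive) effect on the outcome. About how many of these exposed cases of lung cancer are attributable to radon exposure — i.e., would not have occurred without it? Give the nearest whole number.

Let p₁ = 0.176, p₀ = 0.0901.
PN = (p₁ − p₀)/p₁ = (0.176 − 0.0901) / 0.176 ≈ 0.48807.
Attributable cases ≈ PN × (exposed cases) = 0.48807 × 1291 ≈ 630.10.

about 630 cases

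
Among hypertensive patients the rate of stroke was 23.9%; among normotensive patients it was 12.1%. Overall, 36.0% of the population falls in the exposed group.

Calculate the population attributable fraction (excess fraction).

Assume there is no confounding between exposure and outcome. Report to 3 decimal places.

PAF ≈ 0.260

p₁ = 0.239, p₀ = 0.121.
Overall risk P(Y=1) = π·p₁ + (1−π)·p₀ = 0.36×0.239 + 0.64×0.121 = 0.16348.
Under exogeneity, PAF = [P(Y=1) − p₀] / P(Y=1).
PAF = (0.16348 − 0.121) / 0.16348 ≈ 0.2598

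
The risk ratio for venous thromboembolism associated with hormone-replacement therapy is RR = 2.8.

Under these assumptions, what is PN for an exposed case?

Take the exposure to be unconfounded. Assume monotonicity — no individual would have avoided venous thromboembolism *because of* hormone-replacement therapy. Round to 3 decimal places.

Under exogeneity and monotonicity, PN = (RR − 1) / RR = 1 − 1/RR.
PN = (2.8 − 1) / 2.8 = 1.8 / 2.8 ≈ 0.6429

PN ≈ 0.643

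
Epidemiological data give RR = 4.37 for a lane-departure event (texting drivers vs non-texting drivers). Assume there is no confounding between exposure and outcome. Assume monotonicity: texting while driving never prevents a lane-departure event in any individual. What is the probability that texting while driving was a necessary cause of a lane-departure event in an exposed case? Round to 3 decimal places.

PN ≈ 0.771

Under exogeneity and monotonicity, PN = (RR − 1) / RR = 1 − 1/RR.
PN = (4.37 − 1) / 4.37 = 3.37 / 4.37 ≈ 0.7712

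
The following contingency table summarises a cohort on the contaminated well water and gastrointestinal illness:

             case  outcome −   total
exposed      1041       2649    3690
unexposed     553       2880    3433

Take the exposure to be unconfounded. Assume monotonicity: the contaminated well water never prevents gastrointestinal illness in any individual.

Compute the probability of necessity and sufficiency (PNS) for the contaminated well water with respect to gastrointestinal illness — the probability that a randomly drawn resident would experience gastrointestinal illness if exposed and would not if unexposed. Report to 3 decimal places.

PNS ≈ 0.121

p₁ = P(outcome | exposed) = 1041/3690 = 0.28211
p₀ = P(outcome | unexposed) = 553/3433 = 0.16108
Under exogeneity and monotonicity, PNS = p₁ − p₀.
PNS = 0.28211 − 0.16108 = 0.12103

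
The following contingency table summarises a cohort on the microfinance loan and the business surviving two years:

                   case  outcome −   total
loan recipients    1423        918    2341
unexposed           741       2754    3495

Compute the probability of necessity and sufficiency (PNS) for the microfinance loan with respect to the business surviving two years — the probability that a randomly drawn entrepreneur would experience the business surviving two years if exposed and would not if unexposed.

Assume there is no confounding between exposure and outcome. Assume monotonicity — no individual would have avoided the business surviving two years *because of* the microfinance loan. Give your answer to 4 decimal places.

p₁ = P(outcome | exposed) = 1423/2341 = 0.60786
p₀ = P(outcome | unexposed) = 741/3495 = 0.21202
Under exogeneity and monotonicity, PNS = p₁ − p₀.
PNS = 0.60786 − 0.21202 = 0.39584

PNS ≈ 0.3958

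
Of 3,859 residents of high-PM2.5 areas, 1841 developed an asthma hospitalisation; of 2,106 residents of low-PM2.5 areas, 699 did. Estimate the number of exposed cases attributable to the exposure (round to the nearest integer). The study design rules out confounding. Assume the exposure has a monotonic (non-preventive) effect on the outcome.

about 560 cases

p₁ = P(outcome | exposed) = 1841/3859 = 0.47707
p₀ = P(outcome | unexposed) = 699/2106 = 0.33191
PN = (p₁ − p₀)/p₁ = (0.47707 − 0.33191) / 0.47707 ≈ 0.30427.
Attributable cases ≈ PN × (exposed cases) = 0.30427 × 1841 ≈ 560.16.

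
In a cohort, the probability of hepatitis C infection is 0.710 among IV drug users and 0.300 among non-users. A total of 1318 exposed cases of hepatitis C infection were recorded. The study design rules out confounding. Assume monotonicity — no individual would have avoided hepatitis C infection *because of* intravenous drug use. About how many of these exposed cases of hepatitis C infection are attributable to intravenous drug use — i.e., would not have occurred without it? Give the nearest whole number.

about 761 cases

Let p₁ = 0.71, p₀ = 0.3.
PN = (p₁ − p₀)/p₁ = (0.71 − 0.3) / 0.71 ≈ 0.57746.
Attributable cases ≈ PN × (exposed cases) = 0.57746 × 1318 ≈ 761.10.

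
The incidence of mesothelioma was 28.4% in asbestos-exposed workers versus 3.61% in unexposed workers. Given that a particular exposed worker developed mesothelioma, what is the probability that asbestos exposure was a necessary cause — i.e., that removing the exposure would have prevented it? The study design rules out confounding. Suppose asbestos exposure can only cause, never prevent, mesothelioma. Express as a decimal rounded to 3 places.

p₁ = 0.284, p₀ = 0.0361.
Under exogeneity and monotonicity, PN = (p₁ − p₀) / p₁.
PN = (0.284 − 0.0361) / 0.284 = 0.2479 / 0.284 ≈ 0.8729

PN ≈ 0.873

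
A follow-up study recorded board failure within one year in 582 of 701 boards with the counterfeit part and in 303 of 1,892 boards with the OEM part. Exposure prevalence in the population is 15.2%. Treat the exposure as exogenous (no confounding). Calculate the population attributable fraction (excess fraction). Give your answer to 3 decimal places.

PAF ≈ 0.389

p₁ = P(outcome | exposed) = 582/701 = 0.83024
p₀ = P(outcome | unexposed) = 303/1892 = 0.16015
Overall risk P(Y=1) = π·p₁ + (1−π)·p₀ = 0.152×0.83024 + 0.848×0.16015 = 0.262.
Under exogeneity, PAF = [P(Y=1) − p₀] / P(Y=1).
PAF = (0.262 − 0.16015) / 0.262 ≈ 0.3888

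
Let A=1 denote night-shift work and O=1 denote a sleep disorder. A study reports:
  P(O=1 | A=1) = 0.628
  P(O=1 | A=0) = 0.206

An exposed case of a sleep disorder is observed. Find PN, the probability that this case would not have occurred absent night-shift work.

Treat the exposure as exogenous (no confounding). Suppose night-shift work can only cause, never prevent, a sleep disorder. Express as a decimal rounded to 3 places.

PN ≈ 0.672

Let p₁ = 0.628, p₀ = 0.206.
Under exogeneity and monotonicity, PN = (p₁ − p₀) / p₁.
PN = (0.628 − 0.206) / 0.628 = 0.422 / 0.628 ≈ 0.6720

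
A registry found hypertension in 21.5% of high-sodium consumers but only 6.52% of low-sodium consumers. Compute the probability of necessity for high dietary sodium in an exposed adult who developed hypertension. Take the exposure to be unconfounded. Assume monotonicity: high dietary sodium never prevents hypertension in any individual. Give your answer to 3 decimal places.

PN ≈ 0.697

p₁ = 0.215, p₀ = 0.0652.
Under exogeneity and monotonicity, PN = (p₁ − p₀) / p₁.
PN = (0.215 − 0.0652) / 0.215 = 0.1498 / 0.215 ≈ 0.6967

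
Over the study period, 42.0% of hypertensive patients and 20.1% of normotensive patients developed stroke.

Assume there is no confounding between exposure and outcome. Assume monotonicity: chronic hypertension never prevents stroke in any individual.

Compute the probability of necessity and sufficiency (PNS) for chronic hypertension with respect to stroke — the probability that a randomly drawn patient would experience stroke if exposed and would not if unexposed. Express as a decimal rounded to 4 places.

p₁ = 0.42, p₀ = 0.201.
Under exogeneity and monotonicity, PNS = p₁ − p₀.
PNS = 0.42 − 0.201 = 0.219

PNS ≈ 0.2190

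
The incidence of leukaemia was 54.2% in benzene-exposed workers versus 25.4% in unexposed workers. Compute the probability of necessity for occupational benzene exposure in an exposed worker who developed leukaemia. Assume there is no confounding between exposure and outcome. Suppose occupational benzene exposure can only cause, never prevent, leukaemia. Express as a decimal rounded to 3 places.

p₁ = 0.542, p₀ = 0.254.
Under exogeneity and monotonicity, PN = (p₁ − p₀) / p₁.
PN = (0.542 − 0.254) / 0.542 = 0.288 / 0.542 ≈ 0.5314

PN ≈ 0.531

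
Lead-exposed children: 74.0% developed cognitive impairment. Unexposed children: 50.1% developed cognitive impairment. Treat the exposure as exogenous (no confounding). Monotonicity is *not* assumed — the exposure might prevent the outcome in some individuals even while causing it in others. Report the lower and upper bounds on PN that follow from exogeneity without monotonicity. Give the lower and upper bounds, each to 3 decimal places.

p₁ = 0.74, p₀ = 0.501.
Under exogeneity alone the bounds on PN are max{0,(p₁−p₀)/p₁} ≤ PN ≤ min{1,(1−p₀)/p₁}.
  lower = (p₁ − p₀)/p₁ = 0.239 / 0.74 ≈ 0.3230
  upper = min{1, (1 − p₀)/p₁} = 0.499 / 0.74 ≈ 0.6743

0.323 ≤ PN ≤ 0.674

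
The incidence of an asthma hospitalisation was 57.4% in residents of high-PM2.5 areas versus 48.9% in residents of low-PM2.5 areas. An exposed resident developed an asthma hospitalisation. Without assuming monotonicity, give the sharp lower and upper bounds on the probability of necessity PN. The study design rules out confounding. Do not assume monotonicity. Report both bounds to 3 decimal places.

0.148 ≤ PN ≤ 0.890

p₁ = 0.574, p₀ = 0.489.
Under exogeneity alone the bounds on PN are max{0,(p₁−p₀)/p₁} ≤ PN ≤ min{1,(1−p₀)/p₁}.
  lower = (p₁ − p₀)/p₁ = 0.085 / 0.574 ≈ 0.1481
  upper = min{1, (1 − p₀)/p₁} = 0.511 / 0.574 ≈ 0.8902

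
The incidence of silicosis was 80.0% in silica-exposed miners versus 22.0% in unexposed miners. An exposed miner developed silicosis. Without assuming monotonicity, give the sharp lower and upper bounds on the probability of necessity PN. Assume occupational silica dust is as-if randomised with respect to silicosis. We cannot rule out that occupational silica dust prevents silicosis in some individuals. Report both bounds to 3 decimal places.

0.725 ≤ PN ≤ 0.975

p₁ = 0.8, p₀ = 0.22.
Under exogeneity alone the bounds on PN are max{0,(p₁−p₀)/p₁} ≤ PN ≤ min{1,(1−p₀)/p₁}.
  lower = (p₁ − p₀)/p₁ = 0.58 / 0.8 ≈ 0.7250
  upper = min{1, (1 − p₀)/p₁} = 0.78 / 0.8 ≈ 0.9750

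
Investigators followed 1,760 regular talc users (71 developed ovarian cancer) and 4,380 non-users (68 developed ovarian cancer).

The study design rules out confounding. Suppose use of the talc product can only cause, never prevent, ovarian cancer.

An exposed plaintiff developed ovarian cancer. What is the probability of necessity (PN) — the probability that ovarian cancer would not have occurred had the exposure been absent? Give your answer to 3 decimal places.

PN ≈ 0.615

p₁ = P(outcome | exposed) = 71/1760 = 0.040341
p₀ = P(outcome | unexposed) = 68/4380 = 0.015525
Under exogeneity and monotonicity, PN = (p₁ − p₀) / p₁.
PN = (0.040341 − 0.015525) / 0.040341 = 0.024816 / 0.040341 ≈ 0.6152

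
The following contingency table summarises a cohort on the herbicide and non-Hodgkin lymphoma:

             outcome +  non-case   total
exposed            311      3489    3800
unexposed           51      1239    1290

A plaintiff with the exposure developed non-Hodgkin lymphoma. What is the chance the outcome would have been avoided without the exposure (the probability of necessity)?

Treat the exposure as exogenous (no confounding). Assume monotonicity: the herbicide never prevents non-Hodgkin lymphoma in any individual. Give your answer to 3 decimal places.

PN ≈ 0.517

p₁ = P(outcome | exposed) = 311/3800 = 0.081842
p₀ = P(outcome | unexposed) = 51/1290 = 0.039535
Under exogeneity and monotonicity, PN = (p₁ − p₀) / p₁.
PN = (0.081842 − 0.039535) / 0.081842 = 0.042307 / 0.081842 ≈ 0.5169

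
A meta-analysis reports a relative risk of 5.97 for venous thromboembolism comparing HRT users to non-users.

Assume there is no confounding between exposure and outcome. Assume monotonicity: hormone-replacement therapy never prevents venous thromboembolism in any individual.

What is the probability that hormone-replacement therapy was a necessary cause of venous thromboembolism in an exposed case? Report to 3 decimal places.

Under exogeneity and monotonicity, PN = (RR − 1) / RR = 1 − 1/RR.
PN = (5.97 − 1) / 5.97 = 4.97 / 5.97 ≈ 0.8325

PN ≈ 0.832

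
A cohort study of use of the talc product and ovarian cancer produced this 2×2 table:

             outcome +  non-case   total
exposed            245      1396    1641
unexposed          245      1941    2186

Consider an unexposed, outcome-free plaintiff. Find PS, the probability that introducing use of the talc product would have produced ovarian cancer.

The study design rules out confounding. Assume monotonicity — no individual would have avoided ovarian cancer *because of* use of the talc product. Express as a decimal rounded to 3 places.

p₁ = P(outcome | exposed) = 245/1641 = 0.1493
p₀ = P(outcome | unexposed) = 245/2186 = 0.11208
Under exogeneity and monotonicity, PS = (p₁ − p₀) / (1 − p₀).
PS = (0.1493 − 0.11208) / (1 − 0.11208) = 0.037222 / 0.88792 ≈ 0.0419

PS ≈ 0.042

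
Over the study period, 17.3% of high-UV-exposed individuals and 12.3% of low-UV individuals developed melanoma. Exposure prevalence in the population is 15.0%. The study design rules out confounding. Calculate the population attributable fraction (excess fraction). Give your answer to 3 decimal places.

PAF ≈ 0.057

p₁ = 0.173, p₀ = 0.123.
Overall risk P(Y=1) = π·p₁ + (1−π)·p₀ = 0.15×0.173 + 0.85×0.123 = 0.1305.
Under exogeneity, PAF = [P(Y=1) − p₀] / P(Y=1).
PAF = (0.1305 − 0.123) / 0.1305 ≈ 0.0575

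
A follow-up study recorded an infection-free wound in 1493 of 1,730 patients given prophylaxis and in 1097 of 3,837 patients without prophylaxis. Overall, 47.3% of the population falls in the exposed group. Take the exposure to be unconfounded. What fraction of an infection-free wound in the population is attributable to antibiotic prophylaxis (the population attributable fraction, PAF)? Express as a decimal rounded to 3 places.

p₁ = P(outcome | exposed) = 1493/1730 = 0.86301
p₀ = P(outcome | unexposed) = 1097/3837 = 0.2859
Overall risk P(Y=1) = π·p₁ + (1−π)·p₀ = 0.473×0.86301 + 0.527×0.2859 = 0.55887.
Under exogeneity, PAF = [P(Y=1) − p₀] / P(Y=1).
PAF = (0.55887 − 0.2859) / 0.55887 ≈ 0.4884

PAF ≈ 0.488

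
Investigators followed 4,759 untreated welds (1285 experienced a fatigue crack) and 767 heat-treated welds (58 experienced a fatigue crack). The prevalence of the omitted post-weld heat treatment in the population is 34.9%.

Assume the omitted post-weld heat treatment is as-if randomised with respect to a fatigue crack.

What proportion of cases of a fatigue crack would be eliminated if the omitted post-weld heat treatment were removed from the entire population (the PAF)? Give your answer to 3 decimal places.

PAF ≈ 0.473

p₁ = P(outcome | exposed) = 1285/4759 = 0.27001
p₀ = P(outcome | unexposed) = 58/767 = 0.075619
Overall risk P(Y=1) = π·p₁ + (1−π)·p₀ = 0.349×0.27001 + 0.651×0.075619 = 0.14346.
Under exogeneity, PAF = [P(Y=1) − p₀] / P(Y=1).
PAF = (0.14346 − 0.075619) / 0.14346 ≈ 0.4729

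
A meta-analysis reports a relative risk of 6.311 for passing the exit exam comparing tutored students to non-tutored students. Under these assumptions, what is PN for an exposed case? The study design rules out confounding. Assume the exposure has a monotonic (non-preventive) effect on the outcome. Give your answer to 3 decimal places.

PN ≈ 0.842

Under exogeneity and monotonicity, PN = (RR − 1) / RR = 1 − 1/RR.
PN = (6.311 − 1) / 6.311 = 5.311 / 6.311 ≈ 0.8415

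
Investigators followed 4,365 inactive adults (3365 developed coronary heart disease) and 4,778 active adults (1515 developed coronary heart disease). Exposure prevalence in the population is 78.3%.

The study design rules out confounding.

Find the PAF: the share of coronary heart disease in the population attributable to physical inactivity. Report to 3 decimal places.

p₁ = P(outcome | exposed) = 3365/4365 = 0.7709
p₀ = P(outcome | unexposed) = 1515/4778 = 0.31708
Overall risk P(Y=1) = π·p₁ + (1−π)·p₀ = 0.783×0.7709 + 0.217×0.31708 = 0.67242.
Under exogeneity, PAF = [P(Y=1) − p₀] / P(Y=1).
PAF = (0.67242 − 0.31708) / 0.67242 ≈ 0.5285

PAF ≈ 0.528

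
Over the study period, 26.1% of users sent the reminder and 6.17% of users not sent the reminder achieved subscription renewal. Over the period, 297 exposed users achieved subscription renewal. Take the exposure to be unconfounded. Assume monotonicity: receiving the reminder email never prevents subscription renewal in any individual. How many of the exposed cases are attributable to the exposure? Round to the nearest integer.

p₁ = 0.261, p₀ = 0.0617.
PN = (p₁ − p₀)/p₁ = (0.261 − 0.0617) / 0.261 ≈ 0.76360.
Attributable cases ≈ PN × (exposed cases) = 0.76360 × 297 ≈ 226.79.

about 227 cases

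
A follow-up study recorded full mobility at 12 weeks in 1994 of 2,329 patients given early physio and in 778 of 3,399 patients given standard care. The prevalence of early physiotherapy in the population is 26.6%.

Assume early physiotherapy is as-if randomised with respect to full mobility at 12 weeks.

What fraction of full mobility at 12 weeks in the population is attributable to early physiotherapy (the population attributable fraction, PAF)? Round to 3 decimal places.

PAF ≈ 0.422

p₁ = P(outcome | exposed) = 1994/2329 = 0.85616
p₀ = P(outcome | unexposed) = 778/3399 = 0.22889
Overall risk P(Y=1) = π·p₁ + (1−π)·p₀ = 0.266×0.85616 + 0.734×0.22889 = 0.39574.
Under exogeneity, PAF = [P(Y=1) − p₀] / P(Y=1).
PAF = (0.39574 − 0.22889) / 0.39574 ≈ 0.4216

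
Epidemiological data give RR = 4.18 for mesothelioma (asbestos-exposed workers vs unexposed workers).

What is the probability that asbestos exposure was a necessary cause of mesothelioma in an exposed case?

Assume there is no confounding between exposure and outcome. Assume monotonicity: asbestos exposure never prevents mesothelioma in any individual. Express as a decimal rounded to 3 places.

PN ≈ 0.761

Under exogeneity and monotonicity, PN = (RR − 1) / RR = 1 − 1/RR.
PN = (4.18 − 1) / 4.18 = 3.18 / 4.18 ≈ 0.7608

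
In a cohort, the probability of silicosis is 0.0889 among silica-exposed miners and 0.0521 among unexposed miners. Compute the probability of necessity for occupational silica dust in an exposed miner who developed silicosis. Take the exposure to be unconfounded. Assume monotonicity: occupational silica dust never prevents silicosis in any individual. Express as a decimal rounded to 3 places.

Let p₁ = 0.0889, p₀ = 0.0521.
Under exogeneity and monotonicity, PN = (p₁ − p₀) / p₁.
PN = (0.0889 − 0.0521) / 0.0889 = 0.0368 / 0.0889 ≈ 0.4139

PN ≈ 0.414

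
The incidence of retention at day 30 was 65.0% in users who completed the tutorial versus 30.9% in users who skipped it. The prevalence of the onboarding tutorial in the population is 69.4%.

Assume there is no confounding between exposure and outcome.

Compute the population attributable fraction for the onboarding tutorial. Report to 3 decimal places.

p₁ = 0.65, p₀ = 0.309.
Overall risk P(Y=1) = π·p₁ + (1−π)·p₀ = 0.694×0.65 + 0.306×0.309 = 0.54565.
Under exogeneity, PAF = [P(Y=1) − p₀] / P(Y=1).
PAF = (0.54565 − 0.309) / 0.54565 ≈ 0.4337

PAF ≈ 0.434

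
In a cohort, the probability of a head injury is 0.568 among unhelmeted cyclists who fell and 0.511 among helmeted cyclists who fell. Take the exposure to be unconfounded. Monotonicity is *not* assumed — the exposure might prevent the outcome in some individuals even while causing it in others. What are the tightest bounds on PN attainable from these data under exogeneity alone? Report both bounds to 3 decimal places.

Let p₁ = 0.568, p₀ = 0.511.
Under exogeneity alone the bounds on PN are max{0,(p₁−p₀)/p₁} ≤ PN ≤ min{1,(1−p₀)/p₁}.
  lower = (p₁ − p₀)/p₁ = 0.057 / 0.568 ≈ 0.1004
  upper = min{1, (1 − p₀)/p₁} = 0.489 / 0.568 ≈ 0.8609

0.100 ≤ PN ≤ 0.861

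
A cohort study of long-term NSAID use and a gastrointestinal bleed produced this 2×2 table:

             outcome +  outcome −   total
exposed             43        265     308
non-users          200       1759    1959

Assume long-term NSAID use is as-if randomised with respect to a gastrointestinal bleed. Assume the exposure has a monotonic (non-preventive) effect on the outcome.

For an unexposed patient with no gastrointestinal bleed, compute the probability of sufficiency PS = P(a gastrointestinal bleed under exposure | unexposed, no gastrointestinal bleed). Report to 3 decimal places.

PS ≈ 0.042

p₁ = P(outcome | exposed) = 43/308 = 0.13961
p₀ = P(outcome | unexposed) = 200/1959 = 0.10209
Under exogeneity and monotonicity, PS = (p₁ − p₀) / (1 − p₀).
PS = (0.13961 − 0.10209) / (1 − 0.10209) = 0.037517 / 0.89791 ≈ 0.0418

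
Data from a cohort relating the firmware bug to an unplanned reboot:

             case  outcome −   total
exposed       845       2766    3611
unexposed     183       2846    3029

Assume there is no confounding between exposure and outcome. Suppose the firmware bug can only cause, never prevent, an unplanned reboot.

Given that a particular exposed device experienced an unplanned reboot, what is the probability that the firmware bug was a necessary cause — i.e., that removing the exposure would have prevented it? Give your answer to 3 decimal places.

PN ≈ 0.742

p₁ = P(outcome | exposed) = 845/3611 = 0.23401
p₀ = P(outcome | unexposed) = 183/3029 = 0.060416
Under exogeneity and monotonicity, PN = (p₁ − p₀) / p₁.
PN = (0.23401 − 0.060416) / 0.23401 = 0.17359 / 0.23401 ≈ 0.7418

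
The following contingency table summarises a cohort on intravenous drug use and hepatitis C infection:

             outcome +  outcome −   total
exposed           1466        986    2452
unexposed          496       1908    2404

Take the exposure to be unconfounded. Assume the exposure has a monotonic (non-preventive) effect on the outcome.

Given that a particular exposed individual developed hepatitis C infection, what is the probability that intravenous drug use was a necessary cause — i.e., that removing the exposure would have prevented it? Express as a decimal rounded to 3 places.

p₁ = P(outcome | exposed) = 1466/2452 = 0.59788
p₀ = P(outcome | unexposed) = 496/2404 = 0.20632
Under exogeneity and monotonicity, PN = (p₁ − p₀) / p₁.
PN = (0.59788 − 0.20632) / 0.59788 = 0.39156 / 0.59788 ≈ 0.6549

PN ≈ 0.655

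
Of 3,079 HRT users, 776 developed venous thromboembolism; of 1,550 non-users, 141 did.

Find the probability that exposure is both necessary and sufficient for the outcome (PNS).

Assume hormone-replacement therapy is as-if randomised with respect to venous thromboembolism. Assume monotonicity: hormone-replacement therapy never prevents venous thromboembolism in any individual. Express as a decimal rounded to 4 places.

p₁ = P(outcome | exposed) = 776/3079 = 0.25203
p₀ = P(outcome | unexposed) = 141/1550 = 0.090968
Under exogeneity and monotonicity, PNS = p₁ − p₀.
PNS = 0.25203 − 0.090968 = 0.16106

PNS ≈ 0.1611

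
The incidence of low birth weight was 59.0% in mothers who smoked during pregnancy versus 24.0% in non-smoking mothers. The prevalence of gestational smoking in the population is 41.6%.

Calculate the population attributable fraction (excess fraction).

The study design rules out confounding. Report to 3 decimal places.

p₁ = 0.59, p₀ = 0.24.
Overall risk P(Y=1) = π·p₁ + (1−π)·p₀ = 0.416×0.59 + 0.584×0.24 = 0.3856.
Under exogeneity, PAF = [P(Y=1) − p₀] / P(Y=1).
PAF = (0.3856 − 0.24) / 0.3856 ≈ 0.3776

PAF ≈ 0.378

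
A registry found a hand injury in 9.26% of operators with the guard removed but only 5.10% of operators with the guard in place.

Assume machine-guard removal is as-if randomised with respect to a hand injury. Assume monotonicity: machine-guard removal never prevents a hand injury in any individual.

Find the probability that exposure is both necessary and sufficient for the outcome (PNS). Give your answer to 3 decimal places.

p₁ = 0.0926, p₀ = 0.051.
Under exogeneity and monotonicity, PNS = p₁ − p₀.
PNS = 0.0926 − 0.051 = 0.0416

PNS ≈ 0.042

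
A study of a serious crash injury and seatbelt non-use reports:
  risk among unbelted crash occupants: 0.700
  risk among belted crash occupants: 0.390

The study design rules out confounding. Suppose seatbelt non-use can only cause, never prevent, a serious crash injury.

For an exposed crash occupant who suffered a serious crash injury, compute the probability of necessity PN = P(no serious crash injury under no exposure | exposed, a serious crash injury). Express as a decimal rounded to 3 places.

Let p₁ = 0.7, p₀ = 0.39.
Under exogeneity and monotonicity, PN = (p₁ − p₀) / p₁.
PN = (0.7 − 0.39) / 0.7 = 0.31 / 0.7 ≈ 0.4429

PN ≈ 0.443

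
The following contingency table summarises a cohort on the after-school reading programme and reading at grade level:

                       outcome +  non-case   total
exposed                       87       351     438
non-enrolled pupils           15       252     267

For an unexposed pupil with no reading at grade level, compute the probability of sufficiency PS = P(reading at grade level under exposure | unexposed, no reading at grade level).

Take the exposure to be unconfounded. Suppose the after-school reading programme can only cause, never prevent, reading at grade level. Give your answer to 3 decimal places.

p₁ = P(outcome | exposed) = 87/438 = 0.19863
p₀ = P(outcome | unexposed) = 15/267 = 0.05618
Under exogeneity and monotonicity, PS = (p₁ − p₀) / (1 − p₀).
PS = (0.19863 − 0.05618) / (1 − 0.05618) = 0.14245 / 0.94382 ≈ 0.1509

PS ≈ 0.151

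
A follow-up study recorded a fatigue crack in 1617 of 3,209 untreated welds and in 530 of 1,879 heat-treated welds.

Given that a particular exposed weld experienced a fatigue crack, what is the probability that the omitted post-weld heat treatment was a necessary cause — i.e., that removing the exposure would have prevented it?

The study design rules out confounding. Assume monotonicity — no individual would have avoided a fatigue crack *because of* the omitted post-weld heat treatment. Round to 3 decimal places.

PN ≈ 0.440

p₁ = P(outcome | exposed) = 1617/3209 = 0.5039
p₀ = P(outcome | unexposed) = 530/1879 = 0.28206
Under exogeneity and monotonicity, PN = (p₁ − p₀) / p₁.
PN = (0.5039 − 0.28206) / 0.5039 = 0.22183 / 0.5039 ≈ 0.4402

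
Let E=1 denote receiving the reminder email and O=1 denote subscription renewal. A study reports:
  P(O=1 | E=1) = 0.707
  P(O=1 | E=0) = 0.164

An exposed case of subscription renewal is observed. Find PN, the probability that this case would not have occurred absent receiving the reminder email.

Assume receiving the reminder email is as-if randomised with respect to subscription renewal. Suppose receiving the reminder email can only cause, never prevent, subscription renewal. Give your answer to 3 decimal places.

Let p₁ = 0.707, p₀ = 0.164.
Under exogeneity and monotonicity, PN = (p₁ − p₀) / p₁.
PN = (0.707 − 0.164) / 0.707 = 0.543 / 0.707 ≈ 0.7680

PN ≈ 0.768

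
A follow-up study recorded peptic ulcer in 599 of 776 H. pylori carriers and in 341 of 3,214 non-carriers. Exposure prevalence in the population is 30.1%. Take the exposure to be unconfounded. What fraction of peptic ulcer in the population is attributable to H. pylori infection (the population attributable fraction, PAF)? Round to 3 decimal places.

p₁ = P(outcome | exposed) = 599/776 = 0.77191
p₀ = P(outcome | unexposed) = 341/3214 = 0.1061
Overall risk P(Y=1) = π·p₁ + (1−π)·p₀ = 0.301×0.77191 + 0.699×0.1061 = 0.30651.
Under exogeneity, PAF = [P(Y=1) − p₀] / P(Y=1).
PAF = (0.30651 − 0.1061) / 0.30651 ≈ 0.6538

PAF ≈ 0.654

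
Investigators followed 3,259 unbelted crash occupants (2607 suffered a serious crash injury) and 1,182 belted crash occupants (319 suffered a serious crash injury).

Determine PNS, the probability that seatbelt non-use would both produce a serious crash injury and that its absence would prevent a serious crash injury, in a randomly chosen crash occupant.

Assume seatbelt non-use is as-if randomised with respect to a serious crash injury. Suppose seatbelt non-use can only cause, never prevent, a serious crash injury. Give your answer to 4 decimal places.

p₁ = P(outcome | exposed) = 2607/3259 = 0.79994
p₀ = P(outcome | unexposed) = 319/1182 = 0.26988
Under exogeneity and monotonicity, PNS = p₁ − p₀.
PNS = 0.79994 − 0.26988 = 0.53006

PNS ≈ 0.5301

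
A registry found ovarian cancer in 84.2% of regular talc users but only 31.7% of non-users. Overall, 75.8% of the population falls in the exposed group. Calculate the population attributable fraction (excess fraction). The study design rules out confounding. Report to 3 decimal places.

PAF ≈ 0.557

p₁ = 0.842, p₀ = 0.317.
Overall risk P(Y=1) = π·p₁ + (1−π)·p₀ = 0.758×0.842 + 0.242×0.317 = 0.71495.
Under exogeneity, PAF = [P(Y=1) − p₀] / P(Y=1).
PAF = (0.71495 − 0.317) / 0.71495 ≈ 0.5566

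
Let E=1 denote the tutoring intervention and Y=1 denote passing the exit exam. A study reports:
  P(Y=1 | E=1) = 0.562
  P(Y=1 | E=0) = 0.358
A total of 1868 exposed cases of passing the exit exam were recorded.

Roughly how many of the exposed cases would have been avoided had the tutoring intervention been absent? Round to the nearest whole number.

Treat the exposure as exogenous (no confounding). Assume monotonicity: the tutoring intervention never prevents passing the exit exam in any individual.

about 678 cases

Let p₁ = 0.562, p₀ = 0.358.
PN = (p₁ − p₀)/p₁ = (0.562 − 0.358) / 0.562 ≈ 0.36299.
Attributable cases ≈ PN × (exposed cases) = 0.36299 × 1868 ≈ 678.06.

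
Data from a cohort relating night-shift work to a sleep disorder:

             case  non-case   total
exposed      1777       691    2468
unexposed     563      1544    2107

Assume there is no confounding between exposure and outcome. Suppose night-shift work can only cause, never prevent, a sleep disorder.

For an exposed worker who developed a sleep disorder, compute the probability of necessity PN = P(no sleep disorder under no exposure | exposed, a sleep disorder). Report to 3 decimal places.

p₁ = P(outcome | exposed) = 1777/2468 = 0.72002
p₀ = P(outcome | unexposed) = 563/2107 = 0.2672
Under exogeneity and monotonicity, PN = (p₁ − p₀) / p₁.
PN = (0.72002 − 0.2672) / 0.72002 = 0.45281 / 0.72002 ≈ 0.6289

PN ≈ 0.629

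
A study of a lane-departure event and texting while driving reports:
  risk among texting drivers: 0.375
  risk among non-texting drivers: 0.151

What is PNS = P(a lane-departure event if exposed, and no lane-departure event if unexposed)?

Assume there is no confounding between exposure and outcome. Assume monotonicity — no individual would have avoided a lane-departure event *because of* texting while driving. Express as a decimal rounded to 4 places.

PNS ≈ 0.2240

Let p₁ = 0.375, p₀ = 0.151.
Under exogeneity and monotonicity, PNS = p₁ − p₀.
PNS = 0.375 − 0.151 = 0.224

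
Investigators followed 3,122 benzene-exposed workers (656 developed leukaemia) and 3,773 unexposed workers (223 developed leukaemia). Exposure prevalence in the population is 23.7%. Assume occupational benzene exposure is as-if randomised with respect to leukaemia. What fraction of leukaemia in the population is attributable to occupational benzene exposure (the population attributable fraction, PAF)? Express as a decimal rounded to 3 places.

p₁ = P(outcome | exposed) = 656/3122 = 0.21012
p₀ = P(outcome | unexposed) = 223/3773 = 0.059104
Overall risk P(Y=1) = π·p₁ + (1−π)·p₀ = 0.237×0.21012 + 0.763×0.059104 = 0.094895.
Under exogeneity, PAF = [P(Y=1) − p₀] / P(Y=1).
PAF = (0.094895 − 0.059104) / 0.094895 ≈ 0.3772

PAF ≈ 0.377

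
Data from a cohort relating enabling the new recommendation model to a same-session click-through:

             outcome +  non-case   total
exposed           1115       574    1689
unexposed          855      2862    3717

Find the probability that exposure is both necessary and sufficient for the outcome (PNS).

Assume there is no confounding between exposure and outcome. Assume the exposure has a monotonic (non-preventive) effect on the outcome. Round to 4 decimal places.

p₁ = P(outcome | exposed) = 1115/1689 = 0.66015
p₀ = P(outcome | unexposed) = 855/3717 = 0.23002
Under exogeneity and monotonicity, PNS = p₁ − p₀.
PNS = 0.66015 − 0.23002 = 0.43013

PNS ≈ 0.4301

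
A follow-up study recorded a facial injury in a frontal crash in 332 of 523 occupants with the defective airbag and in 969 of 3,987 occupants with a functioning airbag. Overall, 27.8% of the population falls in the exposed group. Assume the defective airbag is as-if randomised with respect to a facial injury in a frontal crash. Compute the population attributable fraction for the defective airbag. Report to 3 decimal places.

p₁ = P(outcome | exposed) = 332/523 = 0.6348
p₀ = P(outcome | unexposed) = 969/3987 = 0.24304
Overall risk P(Y=1) = π·p₁ + (1−π)·p₀ = 0.278×0.6348 + 0.722×0.24304 = 0.35195.
Under exogeneity, PAF = [P(Y=1) − p₀] / P(Y=1).
PAF = (0.35195 − 0.24304) / 0.35195 ≈ 0.3094

PAF ≈ 0.309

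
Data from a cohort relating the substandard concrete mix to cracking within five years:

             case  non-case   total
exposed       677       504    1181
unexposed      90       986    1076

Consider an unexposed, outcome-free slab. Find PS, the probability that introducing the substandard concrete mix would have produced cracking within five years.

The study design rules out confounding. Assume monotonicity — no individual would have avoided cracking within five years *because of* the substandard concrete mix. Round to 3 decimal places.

p₁ = P(outcome | exposed) = 677/1181 = 0.57324
p₀ = P(outcome | unexposed) = 90/1076 = 0.083643
Under exogeneity and monotonicity, PS = (p₁ − p₀) / (1 − p₀).
PS = (0.57324 − 0.083643) / (1 − 0.083643) = 0.4896 / 0.91636 ≈ 0.5343

PS ≈ 0.534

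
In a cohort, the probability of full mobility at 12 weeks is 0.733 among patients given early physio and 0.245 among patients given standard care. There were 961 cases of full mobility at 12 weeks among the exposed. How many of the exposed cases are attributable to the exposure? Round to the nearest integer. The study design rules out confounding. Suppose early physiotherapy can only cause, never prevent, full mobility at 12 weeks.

Let p₁ = 0.733, p₀ = 0.245.
PN = (p₁ − p₀)/p₁ = (0.733 − 0.245) / 0.733 ≈ 0.66576.
Attributable cases ≈ PN × (exposed cases) = 0.66576 × 961 ≈ 639.79.

about 640 cases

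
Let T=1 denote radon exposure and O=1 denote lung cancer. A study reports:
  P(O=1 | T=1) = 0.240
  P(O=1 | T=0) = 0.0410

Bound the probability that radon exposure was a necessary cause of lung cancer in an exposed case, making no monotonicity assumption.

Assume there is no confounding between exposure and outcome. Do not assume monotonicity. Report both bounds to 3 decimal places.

0.829 ≤ PN ≤ 1.000

Let p₁ = 0.24, p₀ = 0.041.
Under exogeneity alone the bounds on PN are max{0,(p₁−p₀)/p₁} ≤ PN ≤ min{1,(1−p₀)/p₁}.
  lower = (p₁ − p₀)/p₁ = 0.199 / 0.24 ≈ 0.8292
  upper = min{1, (1 − p₀)/p₁} = 0.959 / 0.24 ≈ 3.9958 → capped at 1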